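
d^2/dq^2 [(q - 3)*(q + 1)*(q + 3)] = 6*q + 2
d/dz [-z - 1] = -1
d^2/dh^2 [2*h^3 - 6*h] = 12*h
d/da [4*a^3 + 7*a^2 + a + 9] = 12*a^2 + 14*a + 1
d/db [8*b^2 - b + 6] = 16*b - 1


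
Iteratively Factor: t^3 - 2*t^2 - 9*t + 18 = (t - 3)*(t^2 + t - 6) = (t - 3)*(t - 2)*(t + 3)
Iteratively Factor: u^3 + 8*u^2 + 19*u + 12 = (u + 1)*(u^2 + 7*u + 12) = (u + 1)*(u + 4)*(u + 3)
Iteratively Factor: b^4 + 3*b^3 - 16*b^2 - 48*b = (b + 4)*(b^3 - b^2 - 12*b) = (b - 4)*(b + 4)*(b^2 + 3*b) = (b - 4)*(b + 3)*(b + 4)*(b)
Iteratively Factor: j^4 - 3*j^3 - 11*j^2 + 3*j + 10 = (j - 1)*(j^3 - 2*j^2 - 13*j - 10) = (j - 1)*(j + 2)*(j^2 - 4*j - 5) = (j - 1)*(j + 1)*(j + 2)*(j - 5)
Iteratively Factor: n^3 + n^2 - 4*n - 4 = (n - 2)*(n^2 + 3*n + 2) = (n - 2)*(n + 1)*(n + 2)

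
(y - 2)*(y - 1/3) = y^2 - 7*y/3 + 2/3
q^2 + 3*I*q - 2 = (q + I)*(q + 2*I)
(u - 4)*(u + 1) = u^2 - 3*u - 4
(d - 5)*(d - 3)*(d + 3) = d^3 - 5*d^2 - 9*d + 45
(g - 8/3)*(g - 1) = g^2 - 11*g/3 + 8/3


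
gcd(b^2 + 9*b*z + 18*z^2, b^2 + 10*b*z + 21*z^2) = b + 3*z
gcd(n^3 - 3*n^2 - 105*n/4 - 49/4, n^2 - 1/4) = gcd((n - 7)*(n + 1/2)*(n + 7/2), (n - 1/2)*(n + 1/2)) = n + 1/2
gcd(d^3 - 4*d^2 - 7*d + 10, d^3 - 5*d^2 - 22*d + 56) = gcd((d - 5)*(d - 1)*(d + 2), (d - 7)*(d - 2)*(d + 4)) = 1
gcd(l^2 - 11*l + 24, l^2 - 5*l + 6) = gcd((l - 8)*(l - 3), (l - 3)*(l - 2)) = l - 3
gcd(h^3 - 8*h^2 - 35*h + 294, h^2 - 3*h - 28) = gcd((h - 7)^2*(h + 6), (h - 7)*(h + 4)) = h - 7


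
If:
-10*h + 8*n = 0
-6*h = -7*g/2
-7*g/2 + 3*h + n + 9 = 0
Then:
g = 432/49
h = 36/7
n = 45/7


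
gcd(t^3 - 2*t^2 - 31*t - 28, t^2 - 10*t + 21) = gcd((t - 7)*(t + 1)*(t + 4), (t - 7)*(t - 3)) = t - 7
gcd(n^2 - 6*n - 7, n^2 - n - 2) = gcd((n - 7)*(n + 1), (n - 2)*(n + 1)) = n + 1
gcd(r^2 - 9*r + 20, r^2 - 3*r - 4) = r - 4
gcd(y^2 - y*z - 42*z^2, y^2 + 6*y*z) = y + 6*z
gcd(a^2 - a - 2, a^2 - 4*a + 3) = 1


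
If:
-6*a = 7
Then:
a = -7/6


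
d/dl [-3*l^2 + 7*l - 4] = 7 - 6*l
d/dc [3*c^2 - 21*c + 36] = 6*c - 21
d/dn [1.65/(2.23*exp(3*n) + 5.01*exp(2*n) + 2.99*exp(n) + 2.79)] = (-11.0385*exp(2*n) - 16.533*exp(n) - 4.9335)*exp(n)/(2.23*exp(3*n) + 5.01*exp(2*n) + 2.99*exp(n) + 2.79)^2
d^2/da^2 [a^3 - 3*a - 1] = 6*a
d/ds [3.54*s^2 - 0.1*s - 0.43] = 7.08*s - 0.1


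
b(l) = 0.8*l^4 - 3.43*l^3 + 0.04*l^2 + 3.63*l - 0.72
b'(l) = 3.2*l^3 - 10.29*l^2 + 0.08*l + 3.63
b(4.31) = 17.11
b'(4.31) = 69.03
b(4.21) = 10.64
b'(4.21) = 60.36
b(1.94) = -7.24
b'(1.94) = -11.58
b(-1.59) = 12.51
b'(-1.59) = -35.37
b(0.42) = 0.58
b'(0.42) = 2.09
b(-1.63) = 13.97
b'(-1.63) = -37.70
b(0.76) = 0.82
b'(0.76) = -0.85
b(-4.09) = 443.64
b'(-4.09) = -387.77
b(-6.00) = 1756.62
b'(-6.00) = -1058.49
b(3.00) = -17.28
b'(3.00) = -2.34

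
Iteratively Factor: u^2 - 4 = (u + 2)*(u - 2)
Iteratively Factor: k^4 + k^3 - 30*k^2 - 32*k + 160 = (k + 4)*(k^3 - 3*k^2 - 18*k + 40) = (k + 4)^2*(k^2 - 7*k + 10) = (k - 5)*(k + 4)^2*(k - 2)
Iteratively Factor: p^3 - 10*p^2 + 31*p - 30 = (p - 3)*(p^2 - 7*p + 10) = (p - 5)*(p - 3)*(p - 2)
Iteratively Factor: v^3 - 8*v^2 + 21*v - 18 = (v - 3)*(v^2 - 5*v + 6) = (v - 3)*(v - 2)*(v - 3)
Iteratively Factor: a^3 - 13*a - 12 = (a + 3)*(a^2 - 3*a - 4) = (a + 1)*(a + 3)*(a - 4)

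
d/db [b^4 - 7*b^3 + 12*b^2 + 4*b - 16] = 4*b^3 - 21*b^2 + 24*b + 4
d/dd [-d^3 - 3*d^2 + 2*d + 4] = -3*d^2 - 6*d + 2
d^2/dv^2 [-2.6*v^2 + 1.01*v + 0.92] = -5.20000000000000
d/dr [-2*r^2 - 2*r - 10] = -4*r - 2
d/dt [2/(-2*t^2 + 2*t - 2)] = (2*t - 1)/(t^2 - t + 1)^2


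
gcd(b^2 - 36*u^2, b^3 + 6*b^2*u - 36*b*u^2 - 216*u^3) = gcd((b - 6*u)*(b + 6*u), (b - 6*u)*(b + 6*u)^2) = -b^2 + 36*u^2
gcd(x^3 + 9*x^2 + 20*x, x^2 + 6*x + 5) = x + 5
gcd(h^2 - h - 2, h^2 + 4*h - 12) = h - 2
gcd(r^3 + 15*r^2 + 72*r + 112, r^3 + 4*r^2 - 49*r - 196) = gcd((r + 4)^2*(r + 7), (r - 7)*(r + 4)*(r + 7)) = r^2 + 11*r + 28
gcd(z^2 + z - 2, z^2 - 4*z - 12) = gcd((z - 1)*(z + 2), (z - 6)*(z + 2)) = z + 2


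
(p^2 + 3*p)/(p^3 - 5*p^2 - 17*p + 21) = p/(p^2 - 8*p + 7)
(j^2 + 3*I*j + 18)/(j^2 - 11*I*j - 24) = (j + 6*I)/(j - 8*I)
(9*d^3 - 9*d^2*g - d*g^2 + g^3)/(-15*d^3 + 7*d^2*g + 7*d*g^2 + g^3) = (-3*d + g)/(5*d + g)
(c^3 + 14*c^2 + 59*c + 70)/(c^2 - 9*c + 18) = (c^3 + 14*c^2 + 59*c + 70)/(c^2 - 9*c + 18)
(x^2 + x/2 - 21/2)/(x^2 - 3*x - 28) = (-2*x^2 - x + 21)/(2*(-x^2 + 3*x + 28))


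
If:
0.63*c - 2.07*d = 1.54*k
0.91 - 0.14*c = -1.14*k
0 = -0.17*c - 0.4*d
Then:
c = -0.93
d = 0.40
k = -0.91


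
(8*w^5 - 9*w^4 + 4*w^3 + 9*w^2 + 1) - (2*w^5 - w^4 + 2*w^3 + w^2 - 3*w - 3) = 6*w^5 - 8*w^4 + 2*w^3 + 8*w^2 + 3*w + 4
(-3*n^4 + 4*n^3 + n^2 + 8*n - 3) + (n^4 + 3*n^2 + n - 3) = -2*n^4 + 4*n^3 + 4*n^2 + 9*n - 6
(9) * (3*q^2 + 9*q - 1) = 27*q^2 + 81*q - 9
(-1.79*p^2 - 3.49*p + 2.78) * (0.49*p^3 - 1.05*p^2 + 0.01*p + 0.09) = -0.8771*p^5 + 0.1694*p^4 + 5.0088*p^3 - 3.115*p^2 - 0.2863*p + 0.2502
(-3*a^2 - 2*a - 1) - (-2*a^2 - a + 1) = -a^2 - a - 2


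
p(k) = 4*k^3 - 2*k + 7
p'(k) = 12*k^2 - 2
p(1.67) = 22.29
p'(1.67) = 31.47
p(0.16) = 6.70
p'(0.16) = -1.69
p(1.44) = 16.06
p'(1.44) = 22.88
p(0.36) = 6.47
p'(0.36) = -0.44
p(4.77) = 431.59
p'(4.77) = 271.03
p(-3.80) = -204.89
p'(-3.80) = 171.28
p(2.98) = 106.89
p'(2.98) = 104.56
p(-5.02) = -488.98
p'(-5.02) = 300.40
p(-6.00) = -845.00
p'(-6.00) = 430.00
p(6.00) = 859.00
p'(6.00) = 430.00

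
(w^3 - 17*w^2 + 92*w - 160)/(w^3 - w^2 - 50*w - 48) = (w^2 - 9*w + 20)/(w^2 + 7*w + 6)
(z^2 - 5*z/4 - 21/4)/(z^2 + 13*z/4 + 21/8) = 2*(z - 3)/(2*z + 3)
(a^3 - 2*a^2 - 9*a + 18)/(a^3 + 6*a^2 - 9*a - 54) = (a - 2)/(a + 6)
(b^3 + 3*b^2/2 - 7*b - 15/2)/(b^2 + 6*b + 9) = (2*b^2 - 3*b - 5)/(2*(b + 3))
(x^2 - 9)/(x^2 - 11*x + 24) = (x + 3)/(x - 8)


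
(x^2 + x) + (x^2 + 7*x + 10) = 2*x^2 + 8*x + 10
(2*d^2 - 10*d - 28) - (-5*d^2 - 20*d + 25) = 7*d^2 + 10*d - 53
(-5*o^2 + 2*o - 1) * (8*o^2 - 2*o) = -40*o^4 + 26*o^3 - 12*o^2 + 2*o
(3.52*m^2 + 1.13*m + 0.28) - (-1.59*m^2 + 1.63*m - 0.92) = 5.11*m^2 - 0.5*m + 1.2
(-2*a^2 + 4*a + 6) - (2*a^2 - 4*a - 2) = -4*a^2 + 8*a + 8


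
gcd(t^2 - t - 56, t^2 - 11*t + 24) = t - 8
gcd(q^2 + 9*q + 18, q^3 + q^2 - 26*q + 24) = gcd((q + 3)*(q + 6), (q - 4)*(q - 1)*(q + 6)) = q + 6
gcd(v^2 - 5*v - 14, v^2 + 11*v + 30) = 1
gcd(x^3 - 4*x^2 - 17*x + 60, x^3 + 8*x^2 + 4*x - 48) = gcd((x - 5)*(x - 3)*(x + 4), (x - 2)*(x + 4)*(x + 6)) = x + 4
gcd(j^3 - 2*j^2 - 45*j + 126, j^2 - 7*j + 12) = j - 3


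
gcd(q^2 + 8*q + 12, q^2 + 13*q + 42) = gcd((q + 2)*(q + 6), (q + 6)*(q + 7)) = q + 6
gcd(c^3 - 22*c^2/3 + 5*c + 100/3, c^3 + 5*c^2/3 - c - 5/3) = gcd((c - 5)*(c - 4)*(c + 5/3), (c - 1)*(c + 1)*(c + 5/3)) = c + 5/3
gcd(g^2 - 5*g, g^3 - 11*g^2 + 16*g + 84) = 1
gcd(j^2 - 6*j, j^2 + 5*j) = j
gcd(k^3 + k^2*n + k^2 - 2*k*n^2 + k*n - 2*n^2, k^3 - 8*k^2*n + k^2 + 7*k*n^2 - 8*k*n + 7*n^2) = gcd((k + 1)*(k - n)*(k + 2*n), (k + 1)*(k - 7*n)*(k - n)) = k^2 - k*n + k - n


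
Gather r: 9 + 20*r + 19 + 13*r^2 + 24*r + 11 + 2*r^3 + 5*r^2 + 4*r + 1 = 2*r^3 + 18*r^2 + 48*r + 40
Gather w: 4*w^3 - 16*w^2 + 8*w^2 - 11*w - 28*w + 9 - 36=4*w^3 - 8*w^2 - 39*w - 27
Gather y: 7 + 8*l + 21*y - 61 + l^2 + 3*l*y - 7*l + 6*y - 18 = l^2 + l + y*(3*l + 27) - 72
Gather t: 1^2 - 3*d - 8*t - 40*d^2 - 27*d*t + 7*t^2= -40*d^2 - 3*d + 7*t^2 + t*(-27*d - 8) + 1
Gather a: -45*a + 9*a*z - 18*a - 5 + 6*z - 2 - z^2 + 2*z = a*(9*z - 63) - z^2 + 8*z - 7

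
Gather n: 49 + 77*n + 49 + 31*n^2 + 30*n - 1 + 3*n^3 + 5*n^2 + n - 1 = 3*n^3 + 36*n^2 + 108*n + 96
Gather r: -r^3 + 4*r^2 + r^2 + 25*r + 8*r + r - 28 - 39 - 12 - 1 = -r^3 + 5*r^2 + 34*r - 80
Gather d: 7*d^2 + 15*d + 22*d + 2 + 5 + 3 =7*d^2 + 37*d + 10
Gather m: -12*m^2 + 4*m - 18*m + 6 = -12*m^2 - 14*m + 6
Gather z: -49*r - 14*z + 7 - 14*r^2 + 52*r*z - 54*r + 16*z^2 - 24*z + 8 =-14*r^2 - 103*r + 16*z^2 + z*(52*r - 38) + 15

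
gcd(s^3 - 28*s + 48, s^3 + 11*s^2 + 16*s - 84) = s^2 + 4*s - 12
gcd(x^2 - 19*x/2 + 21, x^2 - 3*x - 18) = x - 6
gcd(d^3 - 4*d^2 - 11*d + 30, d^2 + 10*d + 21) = d + 3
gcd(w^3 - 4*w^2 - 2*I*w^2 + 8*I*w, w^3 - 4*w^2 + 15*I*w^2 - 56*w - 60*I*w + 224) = w - 4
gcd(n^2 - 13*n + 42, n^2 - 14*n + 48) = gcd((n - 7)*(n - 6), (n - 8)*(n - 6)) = n - 6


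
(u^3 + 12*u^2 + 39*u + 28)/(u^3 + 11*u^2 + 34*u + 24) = (u + 7)/(u + 6)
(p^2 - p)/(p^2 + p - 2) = p/(p + 2)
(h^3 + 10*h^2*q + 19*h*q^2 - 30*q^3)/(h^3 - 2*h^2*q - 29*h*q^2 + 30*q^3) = (-h - 6*q)/(-h + 6*q)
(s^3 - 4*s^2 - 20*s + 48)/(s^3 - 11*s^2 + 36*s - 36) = (s + 4)/(s - 3)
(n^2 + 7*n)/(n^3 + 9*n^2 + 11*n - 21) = n/(n^2 + 2*n - 3)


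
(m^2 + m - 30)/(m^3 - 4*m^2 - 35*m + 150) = 1/(m - 5)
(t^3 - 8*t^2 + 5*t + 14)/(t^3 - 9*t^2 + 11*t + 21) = (t - 2)/(t - 3)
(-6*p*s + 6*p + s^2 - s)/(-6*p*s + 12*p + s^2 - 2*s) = (s - 1)/(s - 2)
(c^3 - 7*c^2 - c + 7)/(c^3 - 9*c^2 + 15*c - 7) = (c + 1)/(c - 1)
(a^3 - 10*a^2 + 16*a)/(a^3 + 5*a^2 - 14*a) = (a - 8)/(a + 7)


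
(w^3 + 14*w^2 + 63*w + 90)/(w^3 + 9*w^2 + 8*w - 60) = (w + 3)/(w - 2)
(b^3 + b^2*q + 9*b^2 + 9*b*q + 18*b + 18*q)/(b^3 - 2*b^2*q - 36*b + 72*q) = (-b^2 - b*q - 3*b - 3*q)/(-b^2 + 2*b*q + 6*b - 12*q)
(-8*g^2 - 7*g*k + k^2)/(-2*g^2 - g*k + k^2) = (8*g - k)/(2*g - k)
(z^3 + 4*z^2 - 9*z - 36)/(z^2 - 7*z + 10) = (z^3 + 4*z^2 - 9*z - 36)/(z^2 - 7*z + 10)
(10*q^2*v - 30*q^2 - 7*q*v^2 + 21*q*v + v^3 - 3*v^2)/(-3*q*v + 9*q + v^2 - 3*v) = (-10*q^2 + 7*q*v - v^2)/(3*q - v)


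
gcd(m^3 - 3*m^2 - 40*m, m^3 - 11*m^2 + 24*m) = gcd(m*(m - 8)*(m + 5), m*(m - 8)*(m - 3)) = m^2 - 8*m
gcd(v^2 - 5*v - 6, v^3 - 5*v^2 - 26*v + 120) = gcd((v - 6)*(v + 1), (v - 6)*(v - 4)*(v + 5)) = v - 6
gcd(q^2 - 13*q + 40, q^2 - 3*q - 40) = q - 8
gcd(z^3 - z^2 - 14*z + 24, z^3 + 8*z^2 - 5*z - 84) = z^2 + z - 12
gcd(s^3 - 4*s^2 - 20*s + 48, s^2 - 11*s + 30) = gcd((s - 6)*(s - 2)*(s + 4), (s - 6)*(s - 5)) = s - 6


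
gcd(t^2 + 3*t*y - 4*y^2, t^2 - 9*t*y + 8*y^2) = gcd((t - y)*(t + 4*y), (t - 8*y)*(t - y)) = -t + y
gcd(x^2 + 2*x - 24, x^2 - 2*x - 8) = x - 4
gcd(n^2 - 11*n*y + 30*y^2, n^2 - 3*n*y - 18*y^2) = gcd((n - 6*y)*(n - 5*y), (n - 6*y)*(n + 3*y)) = -n + 6*y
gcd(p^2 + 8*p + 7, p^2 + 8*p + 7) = p^2 + 8*p + 7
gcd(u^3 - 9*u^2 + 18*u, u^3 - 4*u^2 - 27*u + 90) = u^2 - 9*u + 18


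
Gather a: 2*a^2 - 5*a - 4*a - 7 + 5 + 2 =2*a^2 - 9*a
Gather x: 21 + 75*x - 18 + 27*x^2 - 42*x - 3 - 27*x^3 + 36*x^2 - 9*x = -27*x^3 + 63*x^2 + 24*x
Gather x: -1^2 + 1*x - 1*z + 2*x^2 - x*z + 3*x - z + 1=2*x^2 + x*(4 - z) - 2*z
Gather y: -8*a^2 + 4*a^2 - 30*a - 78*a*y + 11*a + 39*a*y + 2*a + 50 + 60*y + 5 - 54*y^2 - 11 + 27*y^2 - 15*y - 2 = -4*a^2 - 17*a - 27*y^2 + y*(45 - 39*a) + 42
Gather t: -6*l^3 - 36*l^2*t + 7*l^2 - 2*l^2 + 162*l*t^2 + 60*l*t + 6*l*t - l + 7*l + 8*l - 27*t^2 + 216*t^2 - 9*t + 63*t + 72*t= -6*l^3 + 5*l^2 + 14*l + t^2*(162*l + 189) + t*(-36*l^2 + 66*l + 126)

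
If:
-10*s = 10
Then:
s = -1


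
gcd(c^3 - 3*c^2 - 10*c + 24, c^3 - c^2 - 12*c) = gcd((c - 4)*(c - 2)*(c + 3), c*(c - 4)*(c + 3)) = c^2 - c - 12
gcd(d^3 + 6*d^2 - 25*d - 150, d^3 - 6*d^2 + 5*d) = d - 5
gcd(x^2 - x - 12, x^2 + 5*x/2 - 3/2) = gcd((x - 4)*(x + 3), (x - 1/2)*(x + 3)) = x + 3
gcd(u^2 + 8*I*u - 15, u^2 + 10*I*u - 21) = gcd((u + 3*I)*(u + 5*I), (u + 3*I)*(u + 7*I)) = u + 3*I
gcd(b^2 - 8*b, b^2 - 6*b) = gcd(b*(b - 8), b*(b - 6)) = b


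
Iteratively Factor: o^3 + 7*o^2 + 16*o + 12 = (o + 3)*(o^2 + 4*o + 4) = (o + 2)*(o + 3)*(o + 2)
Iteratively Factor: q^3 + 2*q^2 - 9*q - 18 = (q + 2)*(q^2 - 9) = (q - 3)*(q + 2)*(q + 3)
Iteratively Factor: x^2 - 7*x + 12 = (x - 3)*(x - 4)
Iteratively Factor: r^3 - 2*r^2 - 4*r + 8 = (r - 2)*(r^2 - 4) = (r - 2)*(r + 2)*(r - 2)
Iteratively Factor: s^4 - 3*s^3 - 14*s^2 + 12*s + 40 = (s + 2)*(s^3 - 5*s^2 - 4*s + 20) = (s - 5)*(s + 2)*(s^2 - 4) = (s - 5)*(s - 2)*(s + 2)*(s + 2)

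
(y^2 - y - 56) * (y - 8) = y^3 - 9*y^2 - 48*y + 448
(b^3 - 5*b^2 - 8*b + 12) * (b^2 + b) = b^5 - 4*b^4 - 13*b^3 + 4*b^2 + 12*b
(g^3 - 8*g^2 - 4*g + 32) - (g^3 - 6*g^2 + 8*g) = -2*g^2 - 12*g + 32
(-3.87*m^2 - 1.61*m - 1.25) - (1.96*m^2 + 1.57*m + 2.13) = -5.83*m^2 - 3.18*m - 3.38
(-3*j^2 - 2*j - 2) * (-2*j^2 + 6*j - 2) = 6*j^4 - 14*j^3 - 2*j^2 - 8*j + 4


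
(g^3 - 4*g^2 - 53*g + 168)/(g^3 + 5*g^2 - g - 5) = (g^3 - 4*g^2 - 53*g + 168)/(g^3 + 5*g^2 - g - 5)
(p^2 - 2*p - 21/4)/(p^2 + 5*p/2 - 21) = (p + 3/2)/(p + 6)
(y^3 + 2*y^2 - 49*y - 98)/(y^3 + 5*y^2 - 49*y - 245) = (y + 2)/(y + 5)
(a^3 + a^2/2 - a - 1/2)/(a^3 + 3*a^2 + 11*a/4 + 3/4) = 2*(a - 1)/(2*a + 3)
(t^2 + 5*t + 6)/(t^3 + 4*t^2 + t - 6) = 1/(t - 1)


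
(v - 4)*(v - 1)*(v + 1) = v^3 - 4*v^2 - v + 4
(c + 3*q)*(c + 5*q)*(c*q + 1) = c^3*q + 8*c^2*q^2 + c^2 + 15*c*q^3 + 8*c*q + 15*q^2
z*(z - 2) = z^2 - 2*z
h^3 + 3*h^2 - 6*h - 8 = (h - 2)*(h + 1)*(h + 4)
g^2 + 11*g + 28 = (g + 4)*(g + 7)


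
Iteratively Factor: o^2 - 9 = (o - 3)*(o + 3)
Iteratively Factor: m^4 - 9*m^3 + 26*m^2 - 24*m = (m)*(m^3 - 9*m^2 + 26*m - 24) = m*(m - 3)*(m^2 - 6*m + 8) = m*(m - 3)*(m - 2)*(m - 4)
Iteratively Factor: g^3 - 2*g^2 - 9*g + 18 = (g - 2)*(g^2 - 9) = (g - 3)*(g - 2)*(g + 3)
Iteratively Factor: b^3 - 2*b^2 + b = (b)*(b^2 - 2*b + 1) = b*(b - 1)*(b - 1)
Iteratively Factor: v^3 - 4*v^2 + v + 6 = (v + 1)*(v^2 - 5*v + 6) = (v - 2)*(v + 1)*(v - 3)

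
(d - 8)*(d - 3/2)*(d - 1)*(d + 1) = d^4 - 19*d^3/2 + 11*d^2 + 19*d/2 - 12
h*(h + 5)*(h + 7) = h^3 + 12*h^2 + 35*h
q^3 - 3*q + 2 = (q - 1)^2*(q + 2)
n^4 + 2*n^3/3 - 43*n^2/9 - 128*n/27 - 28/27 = (n - 7/3)*(n + 1/3)*(n + 2/3)*(n + 2)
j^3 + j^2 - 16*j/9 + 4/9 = (j - 2/3)*(j - 1/3)*(j + 2)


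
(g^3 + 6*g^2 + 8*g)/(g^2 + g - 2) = g*(g + 4)/(g - 1)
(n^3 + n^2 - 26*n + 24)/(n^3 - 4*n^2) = 1 + 5/n - 6/n^2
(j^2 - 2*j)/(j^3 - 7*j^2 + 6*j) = (j - 2)/(j^2 - 7*j + 6)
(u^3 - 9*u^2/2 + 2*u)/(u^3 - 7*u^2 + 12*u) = (u - 1/2)/(u - 3)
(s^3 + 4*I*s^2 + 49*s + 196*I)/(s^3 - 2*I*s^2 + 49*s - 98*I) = (s + 4*I)/(s - 2*I)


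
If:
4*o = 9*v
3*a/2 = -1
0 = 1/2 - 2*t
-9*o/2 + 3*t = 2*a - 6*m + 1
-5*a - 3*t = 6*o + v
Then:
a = -2/3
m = 1003/8352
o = 93/232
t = 1/4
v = 31/174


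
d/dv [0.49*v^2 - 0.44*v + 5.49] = 0.98*v - 0.44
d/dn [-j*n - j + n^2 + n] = -j + 2*n + 1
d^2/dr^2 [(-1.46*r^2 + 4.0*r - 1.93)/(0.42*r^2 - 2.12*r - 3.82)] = (-1.188768*r^3 - 16.097256*r^2 + 48.816432*r - 130.938376)/(0.074088*r^6 - 1.121904*r^5 + 3.6414*r^4 + 10.87984*r^3 - 33.1194*r^2 - 92.807664*r - 55.742968)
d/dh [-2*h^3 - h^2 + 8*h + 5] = -6*h^2 - 2*h + 8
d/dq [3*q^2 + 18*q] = 6*q + 18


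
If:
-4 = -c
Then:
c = 4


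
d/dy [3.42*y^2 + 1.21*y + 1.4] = 6.84*y + 1.21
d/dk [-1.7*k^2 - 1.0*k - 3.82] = -3.4*k - 1.0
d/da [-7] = 0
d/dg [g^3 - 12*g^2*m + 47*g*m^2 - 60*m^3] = 3*g^2 - 24*g*m + 47*m^2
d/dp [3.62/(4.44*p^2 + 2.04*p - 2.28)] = (-32.1456*p - 7.3848)/(4.44*p^2 + 2.04*p - 2.28)^2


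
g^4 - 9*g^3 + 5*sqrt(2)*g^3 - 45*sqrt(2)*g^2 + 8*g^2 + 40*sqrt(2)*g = g*(g - 8)*(g - 1)*(g + 5*sqrt(2))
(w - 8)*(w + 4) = w^2 - 4*w - 32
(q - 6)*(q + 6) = q^2 - 36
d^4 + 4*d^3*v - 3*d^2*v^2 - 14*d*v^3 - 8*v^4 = (d - 2*v)*(d + v)^2*(d + 4*v)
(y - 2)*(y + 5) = y^2 + 3*y - 10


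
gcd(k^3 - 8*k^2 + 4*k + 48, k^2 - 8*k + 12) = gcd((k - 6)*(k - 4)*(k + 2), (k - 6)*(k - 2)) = k - 6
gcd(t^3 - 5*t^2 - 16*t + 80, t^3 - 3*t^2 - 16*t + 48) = t^2 - 16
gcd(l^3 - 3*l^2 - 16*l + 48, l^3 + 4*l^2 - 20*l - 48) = l - 4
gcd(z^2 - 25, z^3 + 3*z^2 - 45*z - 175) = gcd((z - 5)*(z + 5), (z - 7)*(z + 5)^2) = z + 5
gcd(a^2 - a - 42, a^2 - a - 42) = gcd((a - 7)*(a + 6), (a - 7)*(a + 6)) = a^2 - a - 42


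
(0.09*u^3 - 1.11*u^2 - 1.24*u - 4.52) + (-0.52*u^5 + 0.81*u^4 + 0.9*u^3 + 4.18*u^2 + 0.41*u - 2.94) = -0.52*u^5 + 0.81*u^4 + 0.99*u^3 + 3.07*u^2 - 0.83*u - 7.46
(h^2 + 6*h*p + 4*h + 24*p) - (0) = h^2 + 6*h*p + 4*h + 24*p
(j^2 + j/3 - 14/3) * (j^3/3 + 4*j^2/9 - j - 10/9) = j^5/3 + 5*j^4/9 - 65*j^3/27 - 95*j^2/27 + 116*j/27 + 140/27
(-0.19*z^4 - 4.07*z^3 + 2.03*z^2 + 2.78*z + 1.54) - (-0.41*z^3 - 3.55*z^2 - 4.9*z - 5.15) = -0.19*z^4 - 3.66*z^3 + 5.58*z^2 + 7.68*z + 6.69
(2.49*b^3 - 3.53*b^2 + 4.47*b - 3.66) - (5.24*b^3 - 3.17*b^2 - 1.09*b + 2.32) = -2.75*b^3 - 0.36*b^2 + 5.56*b - 5.98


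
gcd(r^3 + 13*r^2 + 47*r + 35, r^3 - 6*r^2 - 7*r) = r + 1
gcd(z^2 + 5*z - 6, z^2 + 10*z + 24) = z + 6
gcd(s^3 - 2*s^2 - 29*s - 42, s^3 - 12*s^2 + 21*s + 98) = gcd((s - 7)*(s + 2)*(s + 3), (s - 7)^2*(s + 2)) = s^2 - 5*s - 14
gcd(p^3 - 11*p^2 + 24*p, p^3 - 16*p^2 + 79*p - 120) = p^2 - 11*p + 24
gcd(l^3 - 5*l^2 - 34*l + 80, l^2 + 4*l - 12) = l - 2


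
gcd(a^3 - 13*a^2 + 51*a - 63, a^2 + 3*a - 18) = a - 3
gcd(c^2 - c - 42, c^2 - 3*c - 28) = c - 7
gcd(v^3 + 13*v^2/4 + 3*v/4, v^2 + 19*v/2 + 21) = 1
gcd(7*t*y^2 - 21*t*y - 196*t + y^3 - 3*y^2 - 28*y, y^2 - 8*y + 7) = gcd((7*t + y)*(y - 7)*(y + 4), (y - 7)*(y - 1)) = y - 7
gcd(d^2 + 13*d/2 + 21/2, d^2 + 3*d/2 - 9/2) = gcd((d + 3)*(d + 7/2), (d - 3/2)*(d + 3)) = d + 3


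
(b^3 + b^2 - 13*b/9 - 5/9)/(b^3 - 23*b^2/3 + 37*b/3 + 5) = (3*b^2 + 2*b - 5)/(3*(b^2 - 8*b + 15))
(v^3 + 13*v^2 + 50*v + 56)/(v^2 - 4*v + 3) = (v^3 + 13*v^2 + 50*v + 56)/(v^2 - 4*v + 3)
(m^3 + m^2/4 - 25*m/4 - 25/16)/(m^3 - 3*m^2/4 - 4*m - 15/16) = (2*m + 5)/(2*m + 3)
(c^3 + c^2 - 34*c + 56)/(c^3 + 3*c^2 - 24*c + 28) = (c - 4)/(c - 2)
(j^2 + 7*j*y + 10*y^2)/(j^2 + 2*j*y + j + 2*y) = (j + 5*y)/(j + 1)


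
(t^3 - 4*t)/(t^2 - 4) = t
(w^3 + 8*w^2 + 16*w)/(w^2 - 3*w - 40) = w*(w^2 + 8*w + 16)/(w^2 - 3*w - 40)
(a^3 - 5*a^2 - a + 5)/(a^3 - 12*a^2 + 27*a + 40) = (a - 1)/(a - 8)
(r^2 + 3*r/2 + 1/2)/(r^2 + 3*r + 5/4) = 2*(r + 1)/(2*r + 5)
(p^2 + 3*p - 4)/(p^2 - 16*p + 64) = (p^2 + 3*p - 4)/(p^2 - 16*p + 64)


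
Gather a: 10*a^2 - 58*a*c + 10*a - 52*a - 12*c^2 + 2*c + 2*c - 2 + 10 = 10*a^2 + a*(-58*c - 42) - 12*c^2 + 4*c + 8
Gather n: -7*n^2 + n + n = -7*n^2 + 2*n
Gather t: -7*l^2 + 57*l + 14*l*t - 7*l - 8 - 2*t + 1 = -7*l^2 + 50*l + t*(14*l - 2) - 7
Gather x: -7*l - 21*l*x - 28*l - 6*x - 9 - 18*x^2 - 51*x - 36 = -35*l - 18*x^2 + x*(-21*l - 57) - 45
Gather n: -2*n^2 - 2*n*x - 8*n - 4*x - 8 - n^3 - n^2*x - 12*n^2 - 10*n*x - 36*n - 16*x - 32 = -n^3 + n^2*(-x - 14) + n*(-12*x - 44) - 20*x - 40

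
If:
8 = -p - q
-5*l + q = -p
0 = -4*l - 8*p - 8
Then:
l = -8/5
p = -1/5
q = -39/5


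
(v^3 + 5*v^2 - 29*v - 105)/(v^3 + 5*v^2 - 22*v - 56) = (v^2 - 2*v - 15)/(v^2 - 2*v - 8)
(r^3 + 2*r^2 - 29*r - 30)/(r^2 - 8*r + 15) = (r^2 + 7*r + 6)/(r - 3)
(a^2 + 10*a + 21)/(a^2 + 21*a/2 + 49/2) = 2*(a + 3)/(2*a + 7)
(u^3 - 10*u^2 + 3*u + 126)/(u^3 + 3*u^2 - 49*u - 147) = (u - 6)/(u + 7)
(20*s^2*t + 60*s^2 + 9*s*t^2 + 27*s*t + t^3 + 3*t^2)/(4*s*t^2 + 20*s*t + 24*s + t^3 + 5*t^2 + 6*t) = (5*s + t)/(t + 2)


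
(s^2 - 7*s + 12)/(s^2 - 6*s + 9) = (s - 4)/(s - 3)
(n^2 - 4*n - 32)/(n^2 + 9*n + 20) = (n - 8)/(n + 5)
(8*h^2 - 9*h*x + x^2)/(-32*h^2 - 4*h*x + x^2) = (-h + x)/(4*h + x)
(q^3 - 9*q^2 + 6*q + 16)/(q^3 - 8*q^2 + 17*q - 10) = (q^2 - 7*q - 8)/(q^2 - 6*q + 5)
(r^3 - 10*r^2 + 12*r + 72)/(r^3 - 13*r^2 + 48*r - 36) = (r + 2)/(r - 1)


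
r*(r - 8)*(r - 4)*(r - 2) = r^4 - 14*r^3 + 56*r^2 - 64*r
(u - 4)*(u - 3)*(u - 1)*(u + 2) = u^4 - 6*u^3 + 3*u^2 + 26*u - 24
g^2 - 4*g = g*(g - 4)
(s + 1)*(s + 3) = s^2 + 4*s + 3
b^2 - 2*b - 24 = (b - 6)*(b + 4)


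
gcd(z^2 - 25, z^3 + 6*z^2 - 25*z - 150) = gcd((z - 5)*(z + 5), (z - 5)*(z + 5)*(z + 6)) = z^2 - 25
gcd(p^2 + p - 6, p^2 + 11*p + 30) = 1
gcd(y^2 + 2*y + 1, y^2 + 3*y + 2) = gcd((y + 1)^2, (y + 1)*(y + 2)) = y + 1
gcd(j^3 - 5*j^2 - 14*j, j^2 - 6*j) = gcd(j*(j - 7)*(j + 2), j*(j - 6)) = j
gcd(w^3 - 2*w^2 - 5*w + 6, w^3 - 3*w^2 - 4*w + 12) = w^2 - w - 6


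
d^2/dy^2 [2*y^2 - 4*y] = 4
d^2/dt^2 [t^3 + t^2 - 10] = 6*t + 2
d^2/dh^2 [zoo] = 0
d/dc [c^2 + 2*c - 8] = 2*c + 2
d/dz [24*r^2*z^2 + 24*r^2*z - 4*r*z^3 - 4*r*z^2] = 4*r*(12*r*z + 6*r - 3*z^2 - 2*z)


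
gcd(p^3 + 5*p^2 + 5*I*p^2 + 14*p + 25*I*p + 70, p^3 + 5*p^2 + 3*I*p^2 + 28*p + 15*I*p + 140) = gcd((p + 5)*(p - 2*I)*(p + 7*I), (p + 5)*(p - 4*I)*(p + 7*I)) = p^2 + p*(5 + 7*I) + 35*I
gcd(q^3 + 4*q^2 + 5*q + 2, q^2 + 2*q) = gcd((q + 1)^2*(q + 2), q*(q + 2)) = q + 2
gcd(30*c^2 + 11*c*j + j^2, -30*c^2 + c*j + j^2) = 6*c + j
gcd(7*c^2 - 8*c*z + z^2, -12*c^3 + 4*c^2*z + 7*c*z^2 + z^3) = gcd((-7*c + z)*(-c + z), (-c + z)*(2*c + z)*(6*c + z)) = -c + z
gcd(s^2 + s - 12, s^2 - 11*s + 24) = s - 3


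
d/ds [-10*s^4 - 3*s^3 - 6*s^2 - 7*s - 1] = -40*s^3 - 9*s^2 - 12*s - 7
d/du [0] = 0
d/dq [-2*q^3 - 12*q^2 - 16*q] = -6*q^2 - 24*q - 16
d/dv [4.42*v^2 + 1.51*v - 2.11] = 8.84*v + 1.51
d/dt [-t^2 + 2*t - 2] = 2 - 2*t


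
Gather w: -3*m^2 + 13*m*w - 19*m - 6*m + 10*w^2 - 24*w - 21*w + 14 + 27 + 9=-3*m^2 - 25*m + 10*w^2 + w*(13*m - 45) + 50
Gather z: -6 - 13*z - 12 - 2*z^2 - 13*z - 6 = -2*z^2 - 26*z - 24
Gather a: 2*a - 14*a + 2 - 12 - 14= -12*a - 24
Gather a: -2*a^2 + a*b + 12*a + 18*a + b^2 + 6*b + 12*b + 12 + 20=-2*a^2 + a*(b + 30) + b^2 + 18*b + 32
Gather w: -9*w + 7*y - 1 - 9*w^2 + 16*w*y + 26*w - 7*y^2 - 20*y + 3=-9*w^2 + w*(16*y + 17) - 7*y^2 - 13*y + 2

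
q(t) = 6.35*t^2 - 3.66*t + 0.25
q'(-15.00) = -194.16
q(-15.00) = 1483.90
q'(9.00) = 110.64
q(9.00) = 481.66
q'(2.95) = 33.80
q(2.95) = 44.71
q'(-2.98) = -41.51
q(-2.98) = 67.55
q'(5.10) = 61.11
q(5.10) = 146.75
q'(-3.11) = -43.16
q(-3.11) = 73.05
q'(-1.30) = -20.17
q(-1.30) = 15.74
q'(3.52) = 41.04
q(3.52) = 66.05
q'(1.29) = 12.72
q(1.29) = 6.10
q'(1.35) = 13.48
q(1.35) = 6.88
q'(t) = 12.7*t - 3.66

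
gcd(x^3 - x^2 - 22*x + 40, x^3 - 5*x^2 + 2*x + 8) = x^2 - 6*x + 8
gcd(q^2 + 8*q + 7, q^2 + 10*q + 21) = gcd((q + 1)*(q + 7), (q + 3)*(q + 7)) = q + 7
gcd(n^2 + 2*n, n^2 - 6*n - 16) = n + 2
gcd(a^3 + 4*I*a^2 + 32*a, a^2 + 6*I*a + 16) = a + 8*I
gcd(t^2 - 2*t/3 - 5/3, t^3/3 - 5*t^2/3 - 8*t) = 1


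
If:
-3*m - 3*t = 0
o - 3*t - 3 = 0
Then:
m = -t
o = 3*t + 3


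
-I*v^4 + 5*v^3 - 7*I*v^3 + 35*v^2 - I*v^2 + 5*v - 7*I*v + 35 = (v + 7)*(v - I)*(v + 5*I)*(-I*v + 1)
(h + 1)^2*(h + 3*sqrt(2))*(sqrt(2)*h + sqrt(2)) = sqrt(2)*h^4 + 3*sqrt(2)*h^3 + 6*h^3 + 3*sqrt(2)*h^2 + 18*h^2 + sqrt(2)*h + 18*h + 6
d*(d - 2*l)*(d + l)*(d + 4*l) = d^4 + 3*d^3*l - 6*d^2*l^2 - 8*d*l^3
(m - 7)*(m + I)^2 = m^3 - 7*m^2 + 2*I*m^2 - m - 14*I*m + 7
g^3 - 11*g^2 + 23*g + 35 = (g - 7)*(g - 5)*(g + 1)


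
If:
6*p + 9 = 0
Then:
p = -3/2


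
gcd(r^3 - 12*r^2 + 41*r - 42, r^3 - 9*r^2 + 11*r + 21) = r^2 - 10*r + 21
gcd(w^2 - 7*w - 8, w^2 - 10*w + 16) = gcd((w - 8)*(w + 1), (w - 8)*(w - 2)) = w - 8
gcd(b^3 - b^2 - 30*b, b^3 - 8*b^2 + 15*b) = b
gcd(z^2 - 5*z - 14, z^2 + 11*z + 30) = 1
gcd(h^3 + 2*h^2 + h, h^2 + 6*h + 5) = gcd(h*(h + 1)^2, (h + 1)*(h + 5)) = h + 1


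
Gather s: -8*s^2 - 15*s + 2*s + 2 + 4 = -8*s^2 - 13*s + 6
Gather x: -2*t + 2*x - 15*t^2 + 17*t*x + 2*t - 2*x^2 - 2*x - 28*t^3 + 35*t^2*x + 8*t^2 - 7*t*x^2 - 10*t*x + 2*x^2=-28*t^3 - 7*t^2 - 7*t*x^2 + x*(35*t^2 + 7*t)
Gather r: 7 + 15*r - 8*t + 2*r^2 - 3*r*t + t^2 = 2*r^2 + r*(15 - 3*t) + t^2 - 8*t + 7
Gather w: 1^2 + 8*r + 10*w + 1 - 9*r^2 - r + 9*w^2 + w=-9*r^2 + 7*r + 9*w^2 + 11*w + 2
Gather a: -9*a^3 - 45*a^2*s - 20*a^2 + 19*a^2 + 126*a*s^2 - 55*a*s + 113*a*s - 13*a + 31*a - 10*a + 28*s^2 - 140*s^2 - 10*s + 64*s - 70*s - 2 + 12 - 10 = -9*a^3 + a^2*(-45*s - 1) + a*(126*s^2 + 58*s + 8) - 112*s^2 - 16*s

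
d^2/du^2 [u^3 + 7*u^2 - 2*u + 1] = 6*u + 14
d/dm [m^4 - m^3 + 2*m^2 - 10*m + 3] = 4*m^3 - 3*m^2 + 4*m - 10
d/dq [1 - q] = -1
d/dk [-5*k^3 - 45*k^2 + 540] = 15*k*(-k - 6)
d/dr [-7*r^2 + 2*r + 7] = 2 - 14*r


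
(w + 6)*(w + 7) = w^2 + 13*w + 42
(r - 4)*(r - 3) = r^2 - 7*r + 12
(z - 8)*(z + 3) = z^2 - 5*z - 24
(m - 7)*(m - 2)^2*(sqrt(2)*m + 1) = sqrt(2)*m^4 - 11*sqrt(2)*m^3 + m^3 - 11*m^2 + 32*sqrt(2)*m^2 - 28*sqrt(2)*m + 32*m - 28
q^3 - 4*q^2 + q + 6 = (q - 3)*(q - 2)*(q + 1)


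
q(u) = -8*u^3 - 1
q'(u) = -24*u^2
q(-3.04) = 223.76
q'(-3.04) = -221.80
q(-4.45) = 703.97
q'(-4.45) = -475.26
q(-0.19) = -0.95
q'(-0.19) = -0.87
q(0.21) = -1.07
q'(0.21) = -1.06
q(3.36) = -304.46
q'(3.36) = -270.95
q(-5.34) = 1217.19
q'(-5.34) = -684.37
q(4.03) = -524.61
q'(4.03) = -389.78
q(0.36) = -1.37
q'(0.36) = -3.11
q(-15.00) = 26999.00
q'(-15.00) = -5400.00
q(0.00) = -1.00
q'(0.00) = 0.00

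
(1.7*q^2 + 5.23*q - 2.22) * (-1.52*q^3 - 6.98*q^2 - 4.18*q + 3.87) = -2.584*q^5 - 19.8156*q^4 - 40.237*q^3 + 0.213200000000003*q^2 + 29.5197*q - 8.5914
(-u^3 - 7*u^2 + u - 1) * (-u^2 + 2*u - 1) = u^5 + 5*u^4 - 14*u^3 + 10*u^2 - 3*u + 1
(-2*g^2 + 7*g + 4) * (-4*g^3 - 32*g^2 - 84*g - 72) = 8*g^5 + 36*g^4 - 72*g^3 - 572*g^2 - 840*g - 288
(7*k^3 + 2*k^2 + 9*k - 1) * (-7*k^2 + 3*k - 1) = -49*k^5 + 7*k^4 - 64*k^3 + 32*k^2 - 12*k + 1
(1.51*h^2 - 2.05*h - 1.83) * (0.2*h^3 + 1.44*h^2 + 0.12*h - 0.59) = 0.302*h^5 + 1.7644*h^4 - 3.1368*h^3 - 3.7721*h^2 + 0.9899*h + 1.0797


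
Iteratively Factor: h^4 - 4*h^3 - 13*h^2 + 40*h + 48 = (h - 4)*(h^3 - 13*h - 12) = (h - 4)*(h + 3)*(h^2 - 3*h - 4) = (h - 4)^2*(h + 3)*(h + 1)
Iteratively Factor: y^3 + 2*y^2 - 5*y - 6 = (y + 3)*(y^2 - y - 2) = (y - 2)*(y + 3)*(y + 1)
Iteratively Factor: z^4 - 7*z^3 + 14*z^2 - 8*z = (z - 2)*(z^3 - 5*z^2 + 4*z) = z*(z - 2)*(z^2 - 5*z + 4) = z*(z - 4)*(z - 2)*(z - 1)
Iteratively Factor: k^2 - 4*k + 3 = (k - 1)*(k - 3)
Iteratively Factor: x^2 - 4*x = (x)*(x - 4)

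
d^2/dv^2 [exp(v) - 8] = exp(v)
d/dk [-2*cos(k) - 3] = 2*sin(k)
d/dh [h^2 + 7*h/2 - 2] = 2*h + 7/2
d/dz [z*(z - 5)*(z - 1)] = 3*z^2 - 12*z + 5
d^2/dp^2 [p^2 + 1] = 2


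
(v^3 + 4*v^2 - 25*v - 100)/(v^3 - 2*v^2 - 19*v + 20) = (v + 5)/(v - 1)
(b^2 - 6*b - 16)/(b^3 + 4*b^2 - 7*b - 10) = (b^2 - 6*b - 16)/(b^3 + 4*b^2 - 7*b - 10)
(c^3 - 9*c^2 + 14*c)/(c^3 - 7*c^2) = (c - 2)/c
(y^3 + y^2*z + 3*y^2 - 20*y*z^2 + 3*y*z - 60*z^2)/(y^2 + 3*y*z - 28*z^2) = (y^2 + 5*y*z + 3*y + 15*z)/(y + 7*z)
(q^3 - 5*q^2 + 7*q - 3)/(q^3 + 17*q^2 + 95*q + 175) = (q^3 - 5*q^2 + 7*q - 3)/(q^3 + 17*q^2 + 95*q + 175)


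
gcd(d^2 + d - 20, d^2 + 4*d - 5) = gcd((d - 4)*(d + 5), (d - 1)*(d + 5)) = d + 5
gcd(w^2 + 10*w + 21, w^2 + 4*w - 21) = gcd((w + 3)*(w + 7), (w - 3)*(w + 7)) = w + 7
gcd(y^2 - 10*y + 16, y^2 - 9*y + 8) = y - 8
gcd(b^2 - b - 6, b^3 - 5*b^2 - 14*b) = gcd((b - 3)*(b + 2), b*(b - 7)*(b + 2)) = b + 2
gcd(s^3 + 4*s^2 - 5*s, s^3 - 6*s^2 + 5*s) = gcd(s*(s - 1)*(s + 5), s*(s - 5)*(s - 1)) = s^2 - s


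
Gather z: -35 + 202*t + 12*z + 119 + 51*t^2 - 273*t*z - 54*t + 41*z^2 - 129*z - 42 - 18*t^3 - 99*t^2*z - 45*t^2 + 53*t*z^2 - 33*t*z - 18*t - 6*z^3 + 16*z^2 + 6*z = -18*t^3 + 6*t^2 + 130*t - 6*z^3 + z^2*(53*t + 57) + z*(-99*t^2 - 306*t - 111) + 42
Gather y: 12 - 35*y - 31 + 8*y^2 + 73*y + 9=8*y^2 + 38*y - 10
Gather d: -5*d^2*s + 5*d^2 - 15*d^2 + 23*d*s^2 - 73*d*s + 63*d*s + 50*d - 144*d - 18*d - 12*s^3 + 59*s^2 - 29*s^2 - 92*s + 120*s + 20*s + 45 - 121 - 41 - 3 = d^2*(-5*s - 10) + d*(23*s^2 - 10*s - 112) - 12*s^3 + 30*s^2 + 48*s - 120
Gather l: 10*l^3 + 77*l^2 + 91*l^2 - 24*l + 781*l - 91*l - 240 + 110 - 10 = 10*l^3 + 168*l^2 + 666*l - 140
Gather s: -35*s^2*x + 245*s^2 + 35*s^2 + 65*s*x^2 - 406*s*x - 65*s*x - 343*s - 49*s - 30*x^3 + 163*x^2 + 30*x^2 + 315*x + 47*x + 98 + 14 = s^2*(280 - 35*x) + s*(65*x^2 - 471*x - 392) - 30*x^3 + 193*x^2 + 362*x + 112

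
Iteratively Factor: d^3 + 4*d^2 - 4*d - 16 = (d + 2)*(d^2 + 2*d - 8) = (d - 2)*(d + 2)*(d + 4)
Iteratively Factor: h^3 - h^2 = (h)*(h^2 - h) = h^2*(h - 1)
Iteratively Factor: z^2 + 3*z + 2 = (z + 2)*(z + 1)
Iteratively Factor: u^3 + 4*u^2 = (u)*(u^2 + 4*u) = u^2*(u + 4)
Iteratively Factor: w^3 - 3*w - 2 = (w - 2)*(w^2 + 2*w + 1) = (w - 2)*(w + 1)*(w + 1)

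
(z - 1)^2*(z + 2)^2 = z^4 + 2*z^3 - 3*z^2 - 4*z + 4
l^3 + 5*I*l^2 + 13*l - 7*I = (l - I)^2*(l + 7*I)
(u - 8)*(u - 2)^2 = u^3 - 12*u^2 + 36*u - 32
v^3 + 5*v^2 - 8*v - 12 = (v - 2)*(v + 1)*(v + 6)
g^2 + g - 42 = (g - 6)*(g + 7)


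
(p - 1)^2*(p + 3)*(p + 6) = p^4 + 7*p^3 + p^2 - 27*p + 18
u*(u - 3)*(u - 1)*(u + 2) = u^4 - 2*u^3 - 5*u^2 + 6*u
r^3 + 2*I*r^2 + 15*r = r*(r - 3*I)*(r + 5*I)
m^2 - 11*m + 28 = (m - 7)*(m - 4)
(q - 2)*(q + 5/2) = q^2 + q/2 - 5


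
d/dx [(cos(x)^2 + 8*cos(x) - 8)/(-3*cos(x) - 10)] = (3*cos(x)^2 + 20*cos(x) + 104)*sin(x)/(3*cos(x) + 10)^2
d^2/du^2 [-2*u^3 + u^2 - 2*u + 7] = 2 - 12*u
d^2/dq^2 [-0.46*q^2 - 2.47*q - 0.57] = -0.920000000000000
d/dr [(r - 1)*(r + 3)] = 2*r + 2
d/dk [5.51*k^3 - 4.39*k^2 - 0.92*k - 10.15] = 16.53*k^2 - 8.78*k - 0.92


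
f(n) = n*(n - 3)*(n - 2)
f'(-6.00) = 174.00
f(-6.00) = -432.00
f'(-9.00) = 339.00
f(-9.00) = -1188.00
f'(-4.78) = 122.35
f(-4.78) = -252.14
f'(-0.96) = 18.36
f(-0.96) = -11.25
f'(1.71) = -2.33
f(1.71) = 0.64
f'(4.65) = 24.37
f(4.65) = 20.33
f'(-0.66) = 13.91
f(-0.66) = -6.43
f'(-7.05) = 225.61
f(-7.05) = -641.22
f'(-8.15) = 286.77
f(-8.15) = -922.36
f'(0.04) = 5.60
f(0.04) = 0.23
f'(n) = n*(n - 3) + n*(n - 2) + (n - 3)*(n - 2)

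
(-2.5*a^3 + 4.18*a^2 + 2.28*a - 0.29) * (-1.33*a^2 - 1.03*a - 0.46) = 3.325*a^5 - 2.9844*a^4 - 6.1878*a^3 - 3.8855*a^2 - 0.7501*a + 0.1334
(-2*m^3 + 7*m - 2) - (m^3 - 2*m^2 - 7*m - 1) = -3*m^3 + 2*m^2 + 14*m - 1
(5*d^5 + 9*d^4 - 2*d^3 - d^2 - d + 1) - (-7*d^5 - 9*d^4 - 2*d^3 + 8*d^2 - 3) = 12*d^5 + 18*d^4 - 9*d^2 - d + 4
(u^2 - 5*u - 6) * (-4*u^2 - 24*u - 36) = -4*u^4 - 4*u^3 + 108*u^2 + 324*u + 216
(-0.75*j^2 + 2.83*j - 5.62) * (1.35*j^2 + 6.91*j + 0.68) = -1.0125*j^4 - 1.362*j^3 + 11.4583*j^2 - 36.9098*j - 3.8216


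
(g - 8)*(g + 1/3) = g^2 - 23*g/3 - 8/3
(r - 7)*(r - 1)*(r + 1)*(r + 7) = r^4 - 50*r^2 + 49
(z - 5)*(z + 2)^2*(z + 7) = z^4 + 6*z^3 - 23*z^2 - 132*z - 140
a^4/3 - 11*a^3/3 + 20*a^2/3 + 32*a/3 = a*(a/3 + 1/3)*(a - 8)*(a - 4)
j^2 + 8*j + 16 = (j + 4)^2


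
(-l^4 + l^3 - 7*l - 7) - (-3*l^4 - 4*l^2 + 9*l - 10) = 2*l^4 + l^3 + 4*l^2 - 16*l + 3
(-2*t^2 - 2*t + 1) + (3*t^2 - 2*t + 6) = t^2 - 4*t + 7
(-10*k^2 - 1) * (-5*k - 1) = 50*k^3 + 10*k^2 + 5*k + 1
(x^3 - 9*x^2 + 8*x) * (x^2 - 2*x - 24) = x^5 - 11*x^4 + 2*x^3 + 200*x^2 - 192*x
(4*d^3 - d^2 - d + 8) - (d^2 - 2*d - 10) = 4*d^3 - 2*d^2 + d + 18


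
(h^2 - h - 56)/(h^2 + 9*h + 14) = (h - 8)/(h + 2)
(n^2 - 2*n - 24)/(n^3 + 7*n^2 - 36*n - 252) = (n + 4)/(n^2 + 13*n + 42)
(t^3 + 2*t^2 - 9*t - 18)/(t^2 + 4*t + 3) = (t^2 - t - 6)/(t + 1)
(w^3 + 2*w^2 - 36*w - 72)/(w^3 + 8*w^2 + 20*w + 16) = (w^2 - 36)/(w^2 + 6*w + 8)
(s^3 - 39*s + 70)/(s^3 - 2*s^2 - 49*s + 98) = (s - 5)/(s - 7)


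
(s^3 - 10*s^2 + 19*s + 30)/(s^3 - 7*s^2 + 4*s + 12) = (s - 5)/(s - 2)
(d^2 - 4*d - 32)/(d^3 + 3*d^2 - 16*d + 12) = (d^2 - 4*d - 32)/(d^3 + 3*d^2 - 16*d + 12)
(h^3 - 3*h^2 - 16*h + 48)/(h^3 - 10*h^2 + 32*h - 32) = (h^2 + h - 12)/(h^2 - 6*h + 8)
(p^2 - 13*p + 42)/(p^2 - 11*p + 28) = (p - 6)/(p - 4)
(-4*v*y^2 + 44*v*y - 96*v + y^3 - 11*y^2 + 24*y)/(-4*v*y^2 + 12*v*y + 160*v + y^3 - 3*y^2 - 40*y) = (y - 3)/(y + 5)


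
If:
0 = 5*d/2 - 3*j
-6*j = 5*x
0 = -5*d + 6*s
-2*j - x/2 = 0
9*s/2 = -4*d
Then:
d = 0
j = 0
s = 0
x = 0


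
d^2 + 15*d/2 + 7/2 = (d + 1/2)*(d + 7)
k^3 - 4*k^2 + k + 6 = (k - 3)*(k - 2)*(k + 1)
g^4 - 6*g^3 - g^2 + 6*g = g*(g - 6)*(g - 1)*(g + 1)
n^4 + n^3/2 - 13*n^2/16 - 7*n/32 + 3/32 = (n - 3/4)*(n - 1/4)*(n + 1/2)*(n + 1)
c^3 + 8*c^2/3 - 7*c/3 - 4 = (c - 4/3)*(c + 1)*(c + 3)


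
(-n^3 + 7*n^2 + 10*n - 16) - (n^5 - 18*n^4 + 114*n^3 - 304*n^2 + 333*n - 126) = -n^5 + 18*n^4 - 115*n^3 + 311*n^2 - 323*n + 110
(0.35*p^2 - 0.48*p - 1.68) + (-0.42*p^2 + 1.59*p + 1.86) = -0.07*p^2 + 1.11*p + 0.18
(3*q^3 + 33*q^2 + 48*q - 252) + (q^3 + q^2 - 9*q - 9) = 4*q^3 + 34*q^2 + 39*q - 261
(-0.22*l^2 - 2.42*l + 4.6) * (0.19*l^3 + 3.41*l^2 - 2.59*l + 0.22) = -0.0418*l^5 - 1.21*l^4 - 6.8084*l^3 + 21.9054*l^2 - 12.4464*l + 1.012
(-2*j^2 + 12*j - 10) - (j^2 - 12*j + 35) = -3*j^2 + 24*j - 45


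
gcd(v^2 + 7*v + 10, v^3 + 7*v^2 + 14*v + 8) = v + 2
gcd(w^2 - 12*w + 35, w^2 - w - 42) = w - 7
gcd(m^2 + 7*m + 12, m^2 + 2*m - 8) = m + 4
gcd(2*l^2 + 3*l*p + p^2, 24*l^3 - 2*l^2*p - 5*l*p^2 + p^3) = 2*l + p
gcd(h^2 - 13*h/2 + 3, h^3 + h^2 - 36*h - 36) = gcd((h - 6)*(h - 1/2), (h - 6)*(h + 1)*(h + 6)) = h - 6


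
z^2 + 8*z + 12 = (z + 2)*(z + 6)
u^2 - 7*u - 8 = (u - 8)*(u + 1)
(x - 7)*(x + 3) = x^2 - 4*x - 21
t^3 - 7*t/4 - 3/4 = (t - 3/2)*(t + 1/2)*(t + 1)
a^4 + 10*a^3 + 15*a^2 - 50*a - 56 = (a - 2)*(a + 1)*(a + 4)*(a + 7)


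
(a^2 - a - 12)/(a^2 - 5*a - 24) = (a - 4)/(a - 8)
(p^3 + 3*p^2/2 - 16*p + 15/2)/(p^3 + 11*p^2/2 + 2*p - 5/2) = (p - 3)/(p + 1)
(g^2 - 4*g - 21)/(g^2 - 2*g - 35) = (g + 3)/(g + 5)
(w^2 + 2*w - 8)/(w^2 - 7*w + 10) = (w + 4)/(w - 5)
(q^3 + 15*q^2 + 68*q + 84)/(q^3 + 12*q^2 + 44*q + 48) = (q + 7)/(q + 4)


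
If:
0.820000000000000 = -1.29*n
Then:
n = -0.64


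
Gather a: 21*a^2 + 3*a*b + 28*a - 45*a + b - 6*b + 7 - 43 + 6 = 21*a^2 + a*(3*b - 17) - 5*b - 30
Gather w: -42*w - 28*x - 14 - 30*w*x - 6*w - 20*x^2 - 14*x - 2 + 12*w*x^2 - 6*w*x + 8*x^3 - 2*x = w*(12*x^2 - 36*x - 48) + 8*x^3 - 20*x^2 - 44*x - 16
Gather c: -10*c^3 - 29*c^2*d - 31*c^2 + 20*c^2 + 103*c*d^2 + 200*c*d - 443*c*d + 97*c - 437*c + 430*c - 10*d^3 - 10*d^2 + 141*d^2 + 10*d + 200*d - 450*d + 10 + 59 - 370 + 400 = -10*c^3 + c^2*(-29*d - 11) + c*(103*d^2 - 243*d + 90) - 10*d^3 + 131*d^2 - 240*d + 99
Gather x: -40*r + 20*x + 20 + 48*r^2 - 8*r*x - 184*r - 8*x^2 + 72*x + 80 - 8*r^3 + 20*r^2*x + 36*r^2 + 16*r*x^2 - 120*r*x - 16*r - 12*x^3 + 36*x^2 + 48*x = -8*r^3 + 84*r^2 - 240*r - 12*x^3 + x^2*(16*r + 28) + x*(20*r^2 - 128*r + 140) + 100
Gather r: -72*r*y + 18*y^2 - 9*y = -72*r*y + 18*y^2 - 9*y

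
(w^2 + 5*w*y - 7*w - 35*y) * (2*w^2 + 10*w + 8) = 2*w^4 + 10*w^3*y - 4*w^3 - 20*w^2*y - 62*w^2 - 310*w*y - 56*w - 280*y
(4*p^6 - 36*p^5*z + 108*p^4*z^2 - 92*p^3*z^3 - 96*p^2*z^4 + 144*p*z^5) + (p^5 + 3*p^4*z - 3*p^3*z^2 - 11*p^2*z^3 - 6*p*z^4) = 4*p^6 - 36*p^5*z + p^5 + 108*p^4*z^2 + 3*p^4*z - 92*p^3*z^3 - 3*p^3*z^2 - 96*p^2*z^4 - 11*p^2*z^3 + 144*p*z^5 - 6*p*z^4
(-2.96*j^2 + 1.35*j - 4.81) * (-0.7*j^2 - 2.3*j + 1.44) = 2.072*j^4 + 5.863*j^3 - 4.0004*j^2 + 13.007*j - 6.9264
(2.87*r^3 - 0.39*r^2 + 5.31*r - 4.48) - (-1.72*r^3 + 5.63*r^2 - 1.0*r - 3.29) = 4.59*r^3 - 6.02*r^2 + 6.31*r - 1.19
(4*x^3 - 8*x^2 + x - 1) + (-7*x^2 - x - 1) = 4*x^3 - 15*x^2 - 2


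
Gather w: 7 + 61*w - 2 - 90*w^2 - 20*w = -90*w^2 + 41*w + 5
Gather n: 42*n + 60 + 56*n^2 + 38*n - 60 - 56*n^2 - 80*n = 0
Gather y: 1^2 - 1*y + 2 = 3 - y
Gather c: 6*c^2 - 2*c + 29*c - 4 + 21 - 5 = 6*c^2 + 27*c + 12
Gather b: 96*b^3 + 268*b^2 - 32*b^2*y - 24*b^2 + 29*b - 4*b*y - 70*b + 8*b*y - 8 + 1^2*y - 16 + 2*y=96*b^3 + b^2*(244 - 32*y) + b*(4*y - 41) + 3*y - 24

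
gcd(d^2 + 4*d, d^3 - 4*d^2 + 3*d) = d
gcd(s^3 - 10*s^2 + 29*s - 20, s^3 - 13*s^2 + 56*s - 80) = s^2 - 9*s + 20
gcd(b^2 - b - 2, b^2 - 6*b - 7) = b + 1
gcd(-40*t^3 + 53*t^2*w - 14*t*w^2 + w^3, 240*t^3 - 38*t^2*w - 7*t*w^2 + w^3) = 40*t^2 - 13*t*w + w^2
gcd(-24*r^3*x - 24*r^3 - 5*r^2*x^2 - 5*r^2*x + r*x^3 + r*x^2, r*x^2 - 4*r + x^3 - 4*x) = 1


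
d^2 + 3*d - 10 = (d - 2)*(d + 5)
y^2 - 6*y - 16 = (y - 8)*(y + 2)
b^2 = b^2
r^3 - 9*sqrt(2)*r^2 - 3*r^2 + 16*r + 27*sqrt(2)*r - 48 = (r - 3)*(r - 8*sqrt(2))*(r - sqrt(2))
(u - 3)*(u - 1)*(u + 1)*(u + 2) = u^4 - u^3 - 7*u^2 + u + 6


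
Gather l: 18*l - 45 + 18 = 18*l - 27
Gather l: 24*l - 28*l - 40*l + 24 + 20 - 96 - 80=-44*l - 132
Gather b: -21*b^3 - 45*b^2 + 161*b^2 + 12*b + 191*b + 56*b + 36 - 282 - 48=-21*b^3 + 116*b^2 + 259*b - 294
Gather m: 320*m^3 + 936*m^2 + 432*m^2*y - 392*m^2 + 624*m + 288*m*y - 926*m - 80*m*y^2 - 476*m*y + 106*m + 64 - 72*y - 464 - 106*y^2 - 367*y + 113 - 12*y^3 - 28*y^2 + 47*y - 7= 320*m^3 + m^2*(432*y + 544) + m*(-80*y^2 - 188*y - 196) - 12*y^3 - 134*y^2 - 392*y - 294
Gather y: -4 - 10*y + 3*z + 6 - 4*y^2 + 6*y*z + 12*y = -4*y^2 + y*(6*z + 2) + 3*z + 2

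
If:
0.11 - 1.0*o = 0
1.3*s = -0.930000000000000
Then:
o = 0.11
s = -0.72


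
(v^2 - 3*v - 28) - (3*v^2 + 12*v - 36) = -2*v^2 - 15*v + 8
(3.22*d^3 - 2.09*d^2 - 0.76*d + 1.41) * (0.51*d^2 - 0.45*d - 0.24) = 1.6422*d^5 - 2.5149*d^4 - 0.2199*d^3 + 1.5627*d^2 - 0.4521*d - 0.3384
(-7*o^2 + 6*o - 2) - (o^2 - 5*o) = -8*o^2 + 11*o - 2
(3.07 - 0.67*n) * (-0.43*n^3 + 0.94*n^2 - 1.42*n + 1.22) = 0.2881*n^4 - 1.9499*n^3 + 3.8372*n^2 - 5.1768*n + 3.7454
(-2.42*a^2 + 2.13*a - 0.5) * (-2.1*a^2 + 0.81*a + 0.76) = 5.082*a^4 - 6.4332*a^3 + 0.9361*a^2 + 1.2138*a - 0.38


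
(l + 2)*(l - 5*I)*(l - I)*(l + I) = l^4 + 2*l^3 - 5*I*l^3 + l^2 - 10*I*l^2 + 2*l - 5*I*l - 10*I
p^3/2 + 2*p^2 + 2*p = p*(p/2 + 1)*(p + 2)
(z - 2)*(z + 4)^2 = z^3 + 6*z^2 - 32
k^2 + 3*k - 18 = (k - 3)*(k + 6)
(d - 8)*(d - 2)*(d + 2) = d^3 - 8*d^2 - 4*d + 32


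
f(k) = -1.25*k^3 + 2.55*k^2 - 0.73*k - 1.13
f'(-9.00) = -350.38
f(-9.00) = 1123.24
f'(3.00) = -19.18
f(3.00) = -14.12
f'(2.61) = -12.96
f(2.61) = -7.89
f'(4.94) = -67.05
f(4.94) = -93.20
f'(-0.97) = -9.21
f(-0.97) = 3.12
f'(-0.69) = -6.03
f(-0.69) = 1.00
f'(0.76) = 0.98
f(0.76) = -0.76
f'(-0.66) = -5.73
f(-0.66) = 0.82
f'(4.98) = -68.33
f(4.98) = -95.91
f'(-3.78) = -73.59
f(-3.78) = 105.58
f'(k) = -3.75*k^2 + 5.1*k - 0.73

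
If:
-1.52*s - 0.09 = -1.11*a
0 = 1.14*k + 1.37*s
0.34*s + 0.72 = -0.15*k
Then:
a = -6.09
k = 5.42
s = -4.51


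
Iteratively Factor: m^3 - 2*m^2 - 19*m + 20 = (m + 4)*(m^2 - 6*m + 5) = (m - 5)*(m + 4)*(m - 1)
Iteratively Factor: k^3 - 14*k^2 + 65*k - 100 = (k - 5)*(k^2 - 9*k + 20) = (k - 5)*(k - 4)*(k - 5)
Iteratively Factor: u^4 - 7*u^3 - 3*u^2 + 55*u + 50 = (u + 2)*(u^3 - 9*u^2 + 15*u + 25) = (u - 5)*(u + 2)*(u^2 - 4*u - 5) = (u - 5)^2*(u + 2)*(u + 1)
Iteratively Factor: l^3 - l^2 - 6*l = (l + 2)*(l^2 - 3*l) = (l - 3)*(l + 2)*(l)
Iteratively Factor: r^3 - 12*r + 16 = (r + 4)*(r^2 - 4*r + 4) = (r - 2)*(r + 4)*(r - 2)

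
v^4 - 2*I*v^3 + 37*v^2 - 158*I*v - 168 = (v - 4*I)*(v - 3*I)*(v - 2*I)*(v + 7*I)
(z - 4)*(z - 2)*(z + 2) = z^3 - 4*z^2 - 4*z + 16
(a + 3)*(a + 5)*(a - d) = a^3 - a^2*d + 8*a^2 - 8*a*d + 15*a - 15*d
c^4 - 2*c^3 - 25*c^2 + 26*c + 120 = (c - 5)*(c - 3)*(c + 2)*(c + 4)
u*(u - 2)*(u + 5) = u^3 + 3*u^2 - 10*u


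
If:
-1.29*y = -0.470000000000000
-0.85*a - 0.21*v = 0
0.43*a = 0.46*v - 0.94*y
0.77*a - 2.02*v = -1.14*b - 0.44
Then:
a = -0.15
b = 0.79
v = 0.60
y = 0.36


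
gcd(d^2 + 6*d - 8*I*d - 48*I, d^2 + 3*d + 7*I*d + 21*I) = 1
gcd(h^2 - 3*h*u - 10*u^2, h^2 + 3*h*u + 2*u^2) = h + 2*u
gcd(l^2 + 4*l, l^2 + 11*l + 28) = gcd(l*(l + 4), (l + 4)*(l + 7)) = l + 4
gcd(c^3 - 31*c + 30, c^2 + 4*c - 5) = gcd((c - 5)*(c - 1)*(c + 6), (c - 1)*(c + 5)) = c - 1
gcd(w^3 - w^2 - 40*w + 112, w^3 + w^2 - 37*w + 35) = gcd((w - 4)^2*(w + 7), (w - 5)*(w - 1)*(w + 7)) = w + 7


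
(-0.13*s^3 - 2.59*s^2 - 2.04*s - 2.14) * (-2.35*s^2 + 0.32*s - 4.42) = 0.3055*s^5 + 6.0449*s^4 + 4.5398*s^3 + 15.824*s^2 + 8.332*s + 9.4588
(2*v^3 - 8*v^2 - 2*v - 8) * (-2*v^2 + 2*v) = -4*v^5 + 20*v^4 - 12*v^3 + 12*v^2 - 16*v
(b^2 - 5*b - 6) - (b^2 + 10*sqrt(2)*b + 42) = -10*sqrt(2)*b - 5*b - 48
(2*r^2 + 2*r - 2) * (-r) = -2*r^3 - 2*r^2 + 2*r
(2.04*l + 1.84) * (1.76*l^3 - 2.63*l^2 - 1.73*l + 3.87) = 3.5904*l^4 - 2.1268*l^3 - 8.3684*l^2 + 4.7116*l + 7.1208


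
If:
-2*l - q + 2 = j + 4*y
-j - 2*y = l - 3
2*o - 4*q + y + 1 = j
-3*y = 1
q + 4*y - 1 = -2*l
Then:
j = 1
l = 8/3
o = -35/6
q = -3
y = -1/3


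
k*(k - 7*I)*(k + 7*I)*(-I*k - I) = -I*k^4 - I*k^3 - 49*I*k^2 - 49*I*k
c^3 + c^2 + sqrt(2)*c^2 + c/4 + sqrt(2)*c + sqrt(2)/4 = (c + 1/2)^2*(c + sqrt(2))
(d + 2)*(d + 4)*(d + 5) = d^3 + 11*d^2 + 38*d + 40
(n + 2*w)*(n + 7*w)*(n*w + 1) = n^3*w + 9*n^2*w^2 + n^2 + 14*n*w^3 + 9*n*w + 14*w^2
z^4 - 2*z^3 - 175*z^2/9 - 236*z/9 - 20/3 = (z - 6)*(z + 1/3)*(z + 5/3)*(z + 2)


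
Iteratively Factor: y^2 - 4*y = (y - 4)*(y)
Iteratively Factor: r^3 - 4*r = (r + 2)*(r^2 - 2*r) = r*(r + 2)*(r - 2)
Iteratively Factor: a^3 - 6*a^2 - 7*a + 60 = (a + 3)*(a^2 - 9*a + 20) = (a - 5)*(a + 3)*(a - 4)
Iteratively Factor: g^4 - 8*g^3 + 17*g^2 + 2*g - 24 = (g + 1)*(g^3 - 9*g^2 + 26*g - 24) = (g - 2)*(g + 1)*(g^2 - 7*g + 12) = (g - 4)*(g - 2)*(g + 1)*(g - 3)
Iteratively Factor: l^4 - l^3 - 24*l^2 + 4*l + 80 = (l + 2)*(l^3 - 3*l^2 - 18*l + 40) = (l - 5)*(l + 2)*(l^2 + 2*l - 8) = (l - 5)*(l + 2)*(l + 4)*(l - 2)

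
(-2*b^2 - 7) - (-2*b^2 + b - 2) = -b - 5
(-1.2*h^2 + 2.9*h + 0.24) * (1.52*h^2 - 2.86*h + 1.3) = -1.824*h^4 + 7.84*h^3 - 9.4892*h^2 + 3.0836*h + 0.312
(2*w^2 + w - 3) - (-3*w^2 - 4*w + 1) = 5*w^2 + 5*w - 4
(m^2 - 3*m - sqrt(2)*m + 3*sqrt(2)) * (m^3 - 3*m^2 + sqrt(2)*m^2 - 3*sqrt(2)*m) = m^5 - 6*m^4 + 7*m^3 + 12*m^2 - 18*m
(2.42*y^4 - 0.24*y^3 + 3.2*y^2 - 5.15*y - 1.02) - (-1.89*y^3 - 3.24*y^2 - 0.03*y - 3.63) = 2.42*y^4 + 1.65*y^3 + 6.44*y^2 - 5.12*y + 2.61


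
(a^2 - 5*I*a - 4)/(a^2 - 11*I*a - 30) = (-a^2 + 5*I*a + 4)/(-a^2 + 11*I*a + 30)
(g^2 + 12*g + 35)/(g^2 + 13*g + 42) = (g + 5)/(g + 6)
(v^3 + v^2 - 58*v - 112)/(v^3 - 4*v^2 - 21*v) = (-v^3 - v^2 + 58*v + 112)/(v*(-v^2 + 4*v + 21))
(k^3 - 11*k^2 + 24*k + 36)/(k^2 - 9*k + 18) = (k^2 - 5*k - 6)/(k - 3)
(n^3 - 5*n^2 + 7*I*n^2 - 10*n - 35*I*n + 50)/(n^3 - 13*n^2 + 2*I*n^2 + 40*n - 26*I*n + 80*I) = (n + 5*I)/(n - 8)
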